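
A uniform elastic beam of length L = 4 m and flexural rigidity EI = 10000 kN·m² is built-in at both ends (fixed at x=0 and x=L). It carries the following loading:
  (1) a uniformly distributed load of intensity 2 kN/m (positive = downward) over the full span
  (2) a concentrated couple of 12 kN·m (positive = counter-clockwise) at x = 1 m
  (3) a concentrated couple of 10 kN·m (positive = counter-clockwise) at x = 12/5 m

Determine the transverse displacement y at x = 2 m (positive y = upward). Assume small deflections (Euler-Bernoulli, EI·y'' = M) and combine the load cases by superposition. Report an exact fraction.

Load 1 — uniform load w=2 kN/m over full span:
  y_1 = -wx²(L-x)²/(24EI) = -2·2²·(4-2)²/(24·10000) = -1/7500 m
Load 2 — applied couple M₀=12 kN·m at a=1 m (b=L-a=3):
  y_2 = (R_Ax³/6 - M_Ax²/2 - M₀(x-a)²/2)/EI  [x>a] with R_A=27/8, M_A=-9/4 = ((27/8)·2³/6 - (-9/4)·2²/2 - 12·(2-1)²/2)/10000 = 3/10000 m
Load 3 — applied couple M₀=10 kN·m at a=12/5 m (b=L-a=8/5):
  y_3 = (R_Ax³/6 - M_Ax²/2)/EI  [x≤a] with R_A=18/5, M_A=16/5 = ((18/5)·2³/6 - (16/5)·2²/2)/10000 = -1/6250 m
Superposition: y = Σ y_i = 1/150000 m ≈ 0.000007 m

y(2) = 1/150000 m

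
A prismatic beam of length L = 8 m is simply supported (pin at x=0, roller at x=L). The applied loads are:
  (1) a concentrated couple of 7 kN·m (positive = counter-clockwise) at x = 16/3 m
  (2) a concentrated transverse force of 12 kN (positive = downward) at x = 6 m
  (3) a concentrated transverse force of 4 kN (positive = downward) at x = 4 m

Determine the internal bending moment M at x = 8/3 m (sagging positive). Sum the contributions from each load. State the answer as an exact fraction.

Load 1 — applied couple M₀=7 kN·m at a=16/3 m (b=L-a=8/3):
  M_1 = M₀x/L  [x≤a] = 7·(8/3)/8 = 7/3 kN·m
Load 2 — point force P=12 kN at a=6 m (b=L-a=2):
  M_2 = Pbx/L  [x≤a] = 12·2·(8/3)/8 = 8 kN·m
Load 3 — point force P=4 kN at a=4 m (b=L-a=4):
  M_3 = Pbx/L  [x≤a] = 4·4·(8/3)/8 = 16/3 kN·m
Superposition: M = Σ M_i = 47/3 kN·m ≈ 15.666667 kN·m

M(8/3) = 47/3 kN·m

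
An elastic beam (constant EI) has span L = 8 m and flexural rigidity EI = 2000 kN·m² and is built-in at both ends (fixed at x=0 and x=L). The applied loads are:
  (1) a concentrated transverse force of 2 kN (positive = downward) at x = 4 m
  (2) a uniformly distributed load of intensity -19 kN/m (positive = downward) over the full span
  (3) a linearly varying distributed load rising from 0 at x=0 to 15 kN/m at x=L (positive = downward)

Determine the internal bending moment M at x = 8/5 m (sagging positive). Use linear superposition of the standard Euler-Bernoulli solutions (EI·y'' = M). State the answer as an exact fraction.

M(8/5) = -62/75 kN·m

Load 1 — point force P=2 kN at a=4 m (b=L-a=4):
  M_1 = Pb²(3a+b)x/L³ - Pab²/L²  [x≤a] = 2·4²·(3·4+4)·(8/5)/8³ - 2·4·4²/8² = -2/5 kN·m
Load 2 — uniform load w=-19 kN/m over full span:
  M_2 = wLx/2 - wL²/12 - wx²/2 = (-19)·8·(8/5)/2 - (-19)·8²/12 - (-19)·(8/5)²/2 = 304/75 kN·m
Load 3 — triangular load w₀=15 kN/m (0→w₀ over full span):
  M_3 = 3w₀Lx/20 - w₀L²/30 - w₀x³/(6L) = 3·15·8·(8/5)/20 - 15·8²/30 - 15·(8/5)³/(6·8) = -112/25 kN·m
Superposition: M = Σ M_i = -62/75 kN·m ≈ -0.826667 kN·m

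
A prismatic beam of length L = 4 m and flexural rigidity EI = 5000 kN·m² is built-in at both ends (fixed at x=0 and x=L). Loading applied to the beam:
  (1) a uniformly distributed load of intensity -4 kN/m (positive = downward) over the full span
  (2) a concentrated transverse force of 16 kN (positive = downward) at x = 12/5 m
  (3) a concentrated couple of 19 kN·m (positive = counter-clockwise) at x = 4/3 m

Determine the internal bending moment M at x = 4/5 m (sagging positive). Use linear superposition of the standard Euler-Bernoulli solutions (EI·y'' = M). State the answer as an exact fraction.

M(4/5) = 2276/625 kN·m

Load 1 — uniform load w=-4 kN/m over full span:
  M_1 = wLx/2 - wL²/12 - wx²/2 = (-4)·4·(4/5)/2 - (-4)·4²/12 - (-4)·(4/5)²/2 = 16/75 kN·m
Load 2 — point force P=16 kN at a=12/5 m (b=L-a=8/5):
  M_2 = Pb²(3a+b)x/L³ - Pab²/L²  [x≤a] = 16·(8/5)²·(3·(12/5)+(8/5))·(4/5)/4³ - 16·(12/5)·(8/5)²/4² = -1024/625 kN·m
Load 3 — applied couple M₀=19 kN·m at a=4/3 m (b=L-a=8/3):
  M_3 = R_Ax - M_A  [x≤a] with R_A=19/3, M_A=0 = (19/3)·(4/5) - 0 = 76/15 kN·m
Superposition: M = Σ M_i = 2276/625 kN·m ≈ 3.641600 kN·m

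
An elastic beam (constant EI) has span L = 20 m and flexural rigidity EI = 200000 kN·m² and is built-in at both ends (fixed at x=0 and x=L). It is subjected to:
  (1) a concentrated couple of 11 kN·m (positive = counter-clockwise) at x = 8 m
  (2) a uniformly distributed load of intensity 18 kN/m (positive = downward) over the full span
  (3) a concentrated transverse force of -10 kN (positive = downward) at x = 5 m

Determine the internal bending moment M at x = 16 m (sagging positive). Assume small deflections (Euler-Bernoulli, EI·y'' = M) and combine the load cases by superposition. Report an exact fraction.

Load 1 — applied couple M₀=11 kN·m at a=8 m (b=L-a=12):
  M_1 = R_Ax - M_A - M₀  [x>a] with R_A=99/125, M_A=33/25 = (99/125)·16 - (33/25) - 11 = 44/125 kN·m
Load 2 — uniform load w=18 kN/m over full span:
  M_2 = wLx/2 - wL²/12 - wx²/2 = 18·20·16/2 - 18·20²/12 - 18·16²/2 = -24 kN·m
Load 3 — point force P=-10 kN at a=5 m (b=L-a=15):
  M_3 = Pa²(a+3b)(L-x)/L³ - Pa²b/L²  [x>a] = (-10)·5²·(5+3·15)·(20-16)/20³ - (-10)·5²·15/20² = 25/8 kN·m
Superposition: M = Σ M_i = -20523/1000 kN·m ≈ -20.523000 kN·m

M(16) = -20523/1000 kN·m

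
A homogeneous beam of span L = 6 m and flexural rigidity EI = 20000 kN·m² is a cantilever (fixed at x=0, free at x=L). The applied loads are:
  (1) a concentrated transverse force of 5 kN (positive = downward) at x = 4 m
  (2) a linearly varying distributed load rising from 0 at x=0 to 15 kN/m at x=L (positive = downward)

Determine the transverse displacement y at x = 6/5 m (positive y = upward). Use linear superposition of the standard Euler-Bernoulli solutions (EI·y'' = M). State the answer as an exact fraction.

Load 1 — point force P=5 kN at a=4 m (b=L-a=2):
  y_1 = -Px²(3a-x)/(6EI)  [x≤a] = -5·(6/5)²·(3·4-(6/5))/(6·20000) = -81/125000 m
Load 2 — triangular load w₀=15 kN/m (0→w₀ over full span):
  y_2 = (w₀Lx³/12-w₀L²x²/6-w₀x⁵/(120L))/EI = (15·6·(6/5)³/12-15·6²·(6/5)²/6-15·(6/5)⁵/(120·6))/20000 = -182331/31250000 m
Superposition: y = Σ y_i = -202581/31250000 m ≈ -0.006483 m

y(6/5) = -202581/31250000 m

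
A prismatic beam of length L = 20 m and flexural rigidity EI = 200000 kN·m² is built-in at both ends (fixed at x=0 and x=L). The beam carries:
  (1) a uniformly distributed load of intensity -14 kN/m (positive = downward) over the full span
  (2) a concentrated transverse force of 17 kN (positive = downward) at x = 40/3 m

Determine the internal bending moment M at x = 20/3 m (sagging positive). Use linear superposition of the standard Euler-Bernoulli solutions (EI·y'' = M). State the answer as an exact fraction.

Load 1 — uniform load w=-14 kN/m over full span:
  M_1 = wLx/2 - wL²/12 - wx²/2 = (-14)·20·(20/3)/2 - (-14)·20²/12 - (-14)·(20/3)²/2 = -1400/9 kN·m
Load 2 — point force P=17 kN at a=40/3 m (b=L-a=20/3):
  M_2 = Pb²(3a+b)x/L³ - Pab²/L²  [x≤a] = 17·(20/3)²·(3·(40/3)+(20/3))·(20/3)/20³ - 17·(40/3)·(20/3)²/20² = 340/81 kN·m
Superposition: M = Σ M_i = -12260/81 kN·m ≈ -151.358025 kN·m

M(20/3) = -12260/81 kN·m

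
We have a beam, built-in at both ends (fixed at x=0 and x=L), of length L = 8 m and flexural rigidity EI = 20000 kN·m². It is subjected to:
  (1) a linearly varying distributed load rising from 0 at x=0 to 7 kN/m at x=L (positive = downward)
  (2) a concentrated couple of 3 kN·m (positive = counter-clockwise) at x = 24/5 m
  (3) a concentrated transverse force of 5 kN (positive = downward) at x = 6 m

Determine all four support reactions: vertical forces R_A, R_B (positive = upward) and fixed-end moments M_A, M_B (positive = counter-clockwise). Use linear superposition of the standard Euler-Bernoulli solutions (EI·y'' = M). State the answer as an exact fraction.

R_A = 7777/800 kN, M_A = 10661/600 kN·m, R_B = 18623/800 kN, M_B = -5533/200 kN·m

Load 1 — triangular load w₀=7 kN/m (0→w₀ over full span):
  R_A = 3w₀L/20 = 3·7·8/20 = 42/5 kN
  M_A = w₀L²/30 = 7·8²/30 = 224/15 kN·m
  R_B = 7w₀L/20 = 7·7·8/20 = 98/5 kN
  M_B = -w₀L²/20 = -7·8²/20 = -112/5 kN·m
Load 2 — applied couple M₀=3 kN·m at a=24/5 m (b=L-a=16/5):
  R_A = 6M₀ab/L³ = 6·3·(24/5)·(16/5)/8³ = 27/50 kN
  M_A = M₀b(2a-b)/L² = 3·(16/5)·(2·(24/5)-(16/5))/8² = 24/25 kN·m
  R_B = -6M₀ab/L³ = -6·3·(24/5)·(16/5)/8³ = -27/50 kN
  M_B = M₀a(2b-a)/L² = 3·(24/5)·(2·(16/5)-(24/5))/8² = 9/25 kN·m
Load 3 — point force P=5 kN at a=6 m (b=L-a=2):
  R_A = Pb²(3a+b)/L³ = 5·2²·(3·6+2)/8³ = 25/32 kN
  M_A = Pab²/L² = 5·6·2²/8² = 15/8 kN·m
  R_B = Pa²(a+3b)/L³ = 5·6²·(6+3·2)/8³ = 135/32 kN
  M_B = -Pa²b/L² = -5·6²·2/8² = -45/8 kN·m
Superposition: R_A = 7777/800 kN, M_A = 10661/600 kN·m, R_B = 18623/800 kN, M_B = -5533/200 kN·m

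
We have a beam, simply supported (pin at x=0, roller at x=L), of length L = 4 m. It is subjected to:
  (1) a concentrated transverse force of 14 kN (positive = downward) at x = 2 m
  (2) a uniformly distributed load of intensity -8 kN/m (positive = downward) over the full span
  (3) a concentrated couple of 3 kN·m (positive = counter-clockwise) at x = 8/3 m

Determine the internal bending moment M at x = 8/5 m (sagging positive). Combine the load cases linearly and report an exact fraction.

Load 1 — point force P=14 kN at a=2 m (b=L-a=2):
  M_1 = Pbx/L  [x≤a] = 14·2·(8/5)/4 = 56/5 kN·m
Load 2 — uniform load w=-8 kN/m over full span:
  M_2 = wx(L-x)/2 = (-8)·(8/5)·(4-(8/5))/2 = -384/25 kN·m
Load 3 — applied couple M₀=3 kN·m at a=8/3 m (b=L-a=4/3):
  M_3 = M₀x/L  [x≤a] = 3·(8/5)/4 = 6/5 kN·m
Superposition: M = Σ M_i = -74/25 kN·m ≈ -2.960000 kN·m

M(8/5) = -74/25 kN·m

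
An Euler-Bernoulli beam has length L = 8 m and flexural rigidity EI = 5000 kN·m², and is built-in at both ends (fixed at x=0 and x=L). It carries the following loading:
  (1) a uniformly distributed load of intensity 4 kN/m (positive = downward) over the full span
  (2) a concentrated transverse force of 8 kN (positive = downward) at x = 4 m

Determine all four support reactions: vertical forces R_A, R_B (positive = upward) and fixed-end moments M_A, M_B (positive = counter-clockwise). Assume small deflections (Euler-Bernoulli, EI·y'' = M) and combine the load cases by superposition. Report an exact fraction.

R_A = 20 kN, M_A = 88/3 kN·m, R_B = 20 kN, M_B = -88/3 kN·m

Load 1 — uniform load w=4 kN/m over full span:
  R_A = wL/2 = 4·8/2 = 16 kN
  M_A = wL²/12 = 4·8²/12 = 64/3 kN·m
  R_B = wL/2 = 4·8/2 = 16 kN
  M_B = -wL²/12 = -4·8²/12 = -64/3 kN·m
Load 2 — point force P=8 kN at a=4 m (b=L-a=4):
  R_A = Pb²(3a+b)/L³ = 8·4²·(3·4+4)/8³ = 4 kN
  M_A = Pab²/L² = 8·4·4²/8² = 8 kN·m
  R_B = Pa²(a+3b)/L³ = 8·4²·(4+3·4)/8³ = 4 kN
  M_B = -Pa²b/L² = -8·4²·4/8² = -8 kN·m
Superposition: R_A = 20 kN, M_A = 88/3 kN·m, R_B = 20 kN, M_B = -88/3 kN·m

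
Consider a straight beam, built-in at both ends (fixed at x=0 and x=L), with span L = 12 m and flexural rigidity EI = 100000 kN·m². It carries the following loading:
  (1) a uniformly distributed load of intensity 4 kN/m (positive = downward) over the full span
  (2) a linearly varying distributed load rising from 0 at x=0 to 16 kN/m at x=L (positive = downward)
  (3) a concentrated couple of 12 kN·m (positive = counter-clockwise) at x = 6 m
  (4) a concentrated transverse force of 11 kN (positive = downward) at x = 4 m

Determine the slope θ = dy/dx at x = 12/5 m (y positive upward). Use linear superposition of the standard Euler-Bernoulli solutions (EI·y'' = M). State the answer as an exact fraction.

Load 1 — uniform load w=4 kN/m over full span:
  θ_1 = -wx(L-x)(L-2x)/(12EI) = -4·(12/5)·(12-(12/5))·(12-2·(12/5))/(12·100000) = -216/390625 rad
Load 2 — triangular load w₀=16 kN/m (0→w₀ over full span):
  θ_2 = -w₀(2x(L-x)(L-2x)(x+2L)+x²(L-x)²)/(120LEI) = -16·(2·(12/5)·(12-(12/5))·(12-2·(12/5))·((12/5)+2·12)+(12/5)²·(12-(12/5))²)/(120·12·100000) = -2016/1953125 rad
Load 3 — applied couple M₀=12 kN·m at a=6 m (b=L-a=6):
  θ_3 = (R_Ax²/2 - M_Ax)/EI  [x≤a] with R_A=3/2, M_A=3 = ((3/2)·(12/5)²/2 - 3·(12/5))/100000 = -9/312500 rad
Load 4 — point force P=11 kN at a=4 m (b=L-a=8):
  θ_4 = -Pb²x(2aL-(3a+b)x)/(2L³EI)  [x≤a] = -11·8²·(12/5)·(2·4·12-(3·4+8)·(12/5))/(2·12³·100000) = -11/46875 rad
Superposition: θ = Σ θ_i = -43327/23437500 rad ≈ -0.001849 rad

θ(12/5) = -43327/23437500 rad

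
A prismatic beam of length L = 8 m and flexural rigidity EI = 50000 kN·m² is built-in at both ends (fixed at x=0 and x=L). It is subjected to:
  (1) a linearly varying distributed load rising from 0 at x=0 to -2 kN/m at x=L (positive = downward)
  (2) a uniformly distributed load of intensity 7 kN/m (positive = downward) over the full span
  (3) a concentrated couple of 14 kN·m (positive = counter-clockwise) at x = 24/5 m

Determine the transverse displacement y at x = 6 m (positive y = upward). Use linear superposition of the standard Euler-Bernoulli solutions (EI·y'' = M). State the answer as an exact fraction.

Load 1 — triangular load w₀=-2 kN/m (0→w₀ over full span):
  y_1 = -w₀x²(L-x)²(x+2L)/(120LEI) = -(-2)·6²·(8-6)²·(6+2·8)/(120·8·50000) = 33/250000 m
Load 2 — uniform load w=7 kN/m over full span:
  y_2 = -wx²(L-x)²/(24EI) = -7·6²·(8-6)²/(24·50000) = -21/25000 m
Load 3 — applied couple M₀=14 kN·m at a=24/5 m (b=L-a=16/5):
  y_3 = (R_Ax³/6 - M_Ax²/2 - M₀(x-a)²/2)/EI  [x>a] with R_A=63/25, M_A=112/25 = ((63/25)·6³/6 - (112/25)·6²/2 - 14·(6-(24/5))²/2)/50000 = 0 m
Superposition: y = Σ y_i = -177/250000 m ≈ -0.000708 m

y(6) = -177/250000 m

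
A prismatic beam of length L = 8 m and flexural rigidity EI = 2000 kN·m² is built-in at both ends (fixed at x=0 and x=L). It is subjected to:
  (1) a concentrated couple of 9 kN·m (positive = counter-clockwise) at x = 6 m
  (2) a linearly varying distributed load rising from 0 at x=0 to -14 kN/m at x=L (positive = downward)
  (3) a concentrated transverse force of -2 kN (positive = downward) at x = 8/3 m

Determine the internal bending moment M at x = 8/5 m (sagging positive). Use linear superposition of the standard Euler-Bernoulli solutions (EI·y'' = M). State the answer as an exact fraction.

Load 1 — applied couple M₀=9 kN·m at a=6 m (b=L-a=2):
  M_1 = R_Ax - M_A  [x≤a] with R_A=81/64, M_A=45/16 = (81/64)·(8/5) - (45/16) = -63/80 kN·m
Load 2 — triangular load w₀=-14 kN/m (0→w₀ over full span):
  M_2 = 3w₀Lx/20 - w₀L²/30 - w₀x³/(6L) = 3·(-14)·8·(8/5)/20 - (-14)·8²/30 - (-14)·(8/5)³/(6·8) = 1568/375 kN·m
Load 3 — point force P=-2 kN at a=8/3 m (b=L-a=16/3):
  M_3 = Pb²(3a+b)x/L³ - Pab²/L²  [x≤a] = (-2)·(16/3)²·(3·(8/3)+(16/3))·(8/5)/8³ - (-2)·(8/3)·(16/3)²/8² = 0 kN·m
Superposition: M = Σ M_i = 20363/6000 kN·m ≈ 3.393833 kN·m

M(8/5) = 20363/6000 kN·m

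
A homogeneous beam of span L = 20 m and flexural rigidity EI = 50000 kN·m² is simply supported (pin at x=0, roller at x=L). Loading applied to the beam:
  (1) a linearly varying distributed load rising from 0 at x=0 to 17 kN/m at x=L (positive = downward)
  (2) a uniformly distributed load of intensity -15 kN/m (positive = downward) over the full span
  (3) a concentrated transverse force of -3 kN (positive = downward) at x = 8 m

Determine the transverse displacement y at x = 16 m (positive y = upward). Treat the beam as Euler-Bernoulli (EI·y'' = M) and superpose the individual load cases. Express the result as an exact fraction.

y(16) = 12128/78125 m

Load 1 — triangular load w₀=17 kN/m (0→w₀ over full span):
  y_1 = -w₀x(7L⁴-10L²x²+3x⁴)/(360LEI) = -17·16·(7·20⁴-10·20²·16²+3·16⁴)/(360·20·50000) = -17272/78125 m
Load 2 — uniform load w=-15 kN/m over full span:
  y_2 = -wx(L³-2Lx²+x³)/(24EI) = -(-15)·16·(20³-2·20·16²+16³)/(24·50000) = 232/625 m
Load 3 — point force P=-3 kN at a=8 m (b=L-a=12):
  y_3 = -Pa(L-x)(2Lx-a²-x²)/(6LEI)  [x>a] = -(-3)·8·(20-16)·(2·20·16-8²-16²)/(6·20·50000) = 16/3125 m
Superposition: y = Σ y_i = 12128/78125 m ≈ 0.155238 m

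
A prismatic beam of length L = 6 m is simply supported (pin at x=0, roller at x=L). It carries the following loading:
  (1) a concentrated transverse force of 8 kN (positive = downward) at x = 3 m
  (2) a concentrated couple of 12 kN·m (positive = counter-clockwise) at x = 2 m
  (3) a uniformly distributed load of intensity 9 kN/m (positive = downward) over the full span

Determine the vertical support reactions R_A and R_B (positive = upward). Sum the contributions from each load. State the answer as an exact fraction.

Load 1 — point force P=8 kN at a=3 m (b=L-a=3):
  R_A = Pb/L = 8·3/6 = 4 kN
  R_B = Pa/L = 8·3/6 = 4 kN
Load 2 — applied couple M₀=12 kN·m at a=2 m (b=L-a=4):
  R_A = M₀/L = 12/6 = 2 kN
  R_B = -M₀/L = -12/6 = -2 kN
Load 3 — uniform load w=9 kN/m over full span:
  R_A = wL/2 = 9·6/2 = 27 kN
  R_B = wL/2 = 9·6/2 = 27 kN
Superposition: R_A = 33 kN, R_B = 29 kN

R_A = 33 kN, R_B = 29 kN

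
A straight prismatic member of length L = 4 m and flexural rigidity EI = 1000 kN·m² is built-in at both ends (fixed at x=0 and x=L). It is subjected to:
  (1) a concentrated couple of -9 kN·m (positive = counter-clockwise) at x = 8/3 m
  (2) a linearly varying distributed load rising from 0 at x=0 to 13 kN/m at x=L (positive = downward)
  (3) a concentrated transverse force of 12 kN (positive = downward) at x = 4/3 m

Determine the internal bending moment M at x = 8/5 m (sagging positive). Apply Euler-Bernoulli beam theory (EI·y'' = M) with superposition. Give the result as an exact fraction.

M(8/5) = 6119/1125 kN·m

Load 1 — applied couple M₀=-9 kN·m at a=8/3 m (b=L-a=4/3):
  M_1 = R_Ax - M_A  [x≤a] with R_A=-3, M_A=-3 = (-3)·(8/5) - (-3) = -9/5 kN·m
Load 2 — triangular load w₀=13 kN/m (0→w₀ over full span):
  M_2 = 3w₀Lx/20 - w₀L²/30 - w₀x³/(6L) = 3·13·4·(8/5)/20 - 13·4²/30 - 13·(8/5)³/(6·4) = 416/125 kN·m
Load 3 — point force P=12 kN at a=4/3 m (b=L-a=8/3):
  M_3 = Pa²(a+3b)(L-x)/L³ - Pa²b/L²  [x>a] = 12·(4/3)²·((4/3)+3·(8/3))·(4-(8/5))/4³ - 12·(4/3)²·(8/3)/4² = 176/45 kN·m
Superposition: M = Σ M_i = 6119/1125 kN·m ≈ 5.439111 kN·m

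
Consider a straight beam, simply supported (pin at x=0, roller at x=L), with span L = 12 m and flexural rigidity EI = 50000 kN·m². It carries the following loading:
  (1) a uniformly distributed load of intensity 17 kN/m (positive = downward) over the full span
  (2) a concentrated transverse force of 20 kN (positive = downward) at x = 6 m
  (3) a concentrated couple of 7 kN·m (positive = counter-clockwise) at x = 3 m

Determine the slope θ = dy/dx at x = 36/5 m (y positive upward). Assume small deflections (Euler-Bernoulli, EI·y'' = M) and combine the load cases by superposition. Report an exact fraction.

θ(36/5) = 422449/50000000 rad

Load 1 — uniform load w=17 kN/m over full span:
  θ_1 = -w(L³-6Lx²+4x³)/(24EI) = -17·(12³-6·12·(36/5)²+4·(36/5)³)/(24·50000) = 5661/781250 rad
Load 2 — point force P=20 kN at a=6 m (b=L-a=6):
  θ_2 = -Pa(2L²-6Lx+3x²+a²)/(6LEI)  [x>a] = -20·6·(2·12²-6·12·(36/5)+3·(36/5)²+6²)/(6·12·50000) = 81/62500 rad
Load 3 — applied couple M₀=7 kN·m at a=3 m (b=L-a=9):
  θ_3 = (M₀x²/(2L)-M₀(x-a)+C₁)/EI  [x>a] with C₁=M₀(3b²-L²)/(6L)=77/8 = (7·(36/5)²/(2·12)-7·((36/5)-3)+(77/8))/50000 = -931/10000000 rad
Superposition: θ = Σ θ_i = 422449/50000000 rad ≈ 0.008449 rad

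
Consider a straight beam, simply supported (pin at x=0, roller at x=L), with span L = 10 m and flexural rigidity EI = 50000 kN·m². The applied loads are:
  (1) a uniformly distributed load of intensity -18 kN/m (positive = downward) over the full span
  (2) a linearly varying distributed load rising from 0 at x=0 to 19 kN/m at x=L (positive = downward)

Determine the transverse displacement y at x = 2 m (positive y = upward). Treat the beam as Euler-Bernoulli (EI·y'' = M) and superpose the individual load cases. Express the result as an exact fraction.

Load 1 — uniform load w=-18 kN/m over full span:
  y_1 = -wx(L³-2Lx²+x³)/(24EI) = -(-18)·2·(10³-2·10·2²+2³)/(24·50000) = 87/3125 m
Load 2 — triangular load w₀=19 kN/m (0→w₀ over full span):
  y_2 = -w₀x(7L⁴-10L²x²+3x⁴)/(360LEI) = -19·2·(7·10⁴-10·10²·2²+3·2⁴)/(360·10·50000) = -3268/234375 m
Superposition: y = Σ y_i = 3257/234375 m ≈ 0.013897 m

y(2) = 3257/234375 m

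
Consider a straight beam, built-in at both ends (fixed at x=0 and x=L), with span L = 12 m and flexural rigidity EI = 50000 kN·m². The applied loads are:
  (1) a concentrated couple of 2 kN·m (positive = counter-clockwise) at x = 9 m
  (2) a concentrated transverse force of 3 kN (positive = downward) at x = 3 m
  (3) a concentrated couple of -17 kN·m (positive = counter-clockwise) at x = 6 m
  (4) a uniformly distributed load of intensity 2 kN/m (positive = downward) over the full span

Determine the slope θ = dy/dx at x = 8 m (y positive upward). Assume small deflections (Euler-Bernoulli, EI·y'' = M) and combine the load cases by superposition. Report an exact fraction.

Load 1 — applied couple M₀=2 kN·m at a=9 m (b=L-a=3):
  θ_1 = (R_Ax²/2 - M_Ax)/EI  [x≤a] with R_A=3/16, M_A=5/8 = ((3/16)·8²/2 - (5/8)·8)/50000 = 1/50000 rad
Load 2 — point force P=3 kN at a=3 m (b=L-a=9):
  θ_2 = Pa²(L-x)(2bL-(3b+a)(L-x))/(2L³EI)  [x>a] = 3·3²·(12-8)·(2·9·12-(3·9+3)·(12-8))/(2·12³·50000) = 3/50000 rad
Load 3 — applied couple M₀=-17 kN·m at a=6 m (b=L-a=6):
  θ_3 = (R_Ax²/2 - M_Ax - M₀(x-a))/EI  [x>a] with R_A=-17/8, M_A=-17/4 = ((-17/8)·8²/2 - (-17/4)·8 - (-17)·(8-6))/50000 = 0 rad
Load 4 — uniform load w=2 kN/m over full span:
  θ_4 = -wx(L-x)(L-2x)/(12EI) = -2·8·(12-8)·(12-2·8)/(12·50000) = 4/9375 rad
Superposition: θ = Σ θ_i = 19/37500 rad ≈ 0.000507 rad

θ(8) = 19/37500 rad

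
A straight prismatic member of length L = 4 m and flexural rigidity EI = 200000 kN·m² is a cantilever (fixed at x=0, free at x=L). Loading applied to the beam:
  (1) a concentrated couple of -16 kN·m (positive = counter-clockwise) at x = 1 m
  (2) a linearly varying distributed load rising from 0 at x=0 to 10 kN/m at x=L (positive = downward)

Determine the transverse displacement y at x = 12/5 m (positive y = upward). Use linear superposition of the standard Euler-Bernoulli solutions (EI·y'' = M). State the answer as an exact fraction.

y(12/5) = -54523/78125000 m

Load 1 — applied couple M₀=-16 kN·m at a=1 m (b=L-a=3):
  y_1 = M₀a(2x-a)/(2EI)  [x>a] = (-16)·1·(2·(12/5)-1)/(2·200000) = -19/125000 m
Load 2 — triangular load w₀=10 kN/m (0→w₀ over full span):
  y_2 = (w₀Lx³/12-w₀L²x²/6-w₀x⁵/(120L))/EI = (10·4·(12/5)³/12-10·4²·(12/5)²/6-10·(12/5)⁵/(120·4))/200000 = -5331/9765625 m
Superposition: y = Σ y_i = -54523/78125000 m ≈ -0.000698 m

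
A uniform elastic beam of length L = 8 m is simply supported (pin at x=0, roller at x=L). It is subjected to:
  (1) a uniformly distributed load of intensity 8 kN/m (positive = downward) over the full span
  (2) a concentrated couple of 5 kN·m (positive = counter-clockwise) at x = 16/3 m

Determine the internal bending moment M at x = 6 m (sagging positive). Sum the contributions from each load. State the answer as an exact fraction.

M(6) = 187/4 kN·m

Load 1 — uniform load w=8 kN/m over full span:
  M_1 = wx(L-x)/2 = 8·6·(8-6)/2 = 48 kN·m
Load 2 — applied couple M₀=5 kN·m at a=16/3 m (b=L-a=8/3):
  M_2 = M₀x/L - M₀  [x>a] = 5·6/8 - 5 = -5/4 kN·m
Superposition: M = Σ M_i = 187/4 kN·m ≈ 46.750000 kN·m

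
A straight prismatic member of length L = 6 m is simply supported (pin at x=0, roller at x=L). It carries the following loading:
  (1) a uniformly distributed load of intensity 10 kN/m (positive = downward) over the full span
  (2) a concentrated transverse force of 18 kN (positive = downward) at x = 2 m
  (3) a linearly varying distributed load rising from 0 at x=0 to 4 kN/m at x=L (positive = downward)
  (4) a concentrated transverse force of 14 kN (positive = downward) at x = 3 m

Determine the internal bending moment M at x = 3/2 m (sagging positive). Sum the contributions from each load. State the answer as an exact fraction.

M(3/2) = 543/8 kN·m

Load 1 — uniform load w=10 kN/m over full span:
  M_1 = wx(L-x)/2 = 10·(3/2)·(6-(3/2))/2 = 135/4 kN·m
Load 2 — point force P=18 kN at a=2 m (b=L-a=4):
  M_2 = Pbx/L  [x≤a] = 18·4·(3/2)/6 = 18 kN·m
Load 3 — triangular load w₀=4 kN/m (0→w₀ over full span):
  M_3 = w₀Lx/6 - w₀x³/(6L) = 4·6·(3/2)/6 - 4·(3/2)³/(6·6) = 45/8 kN·m
Load 4 — point force P=14 kN at a=3 m (b=L-a=3):
  M_4 = Pbx/L  [x≤a] = 14·3·(3/2)/6 = 21/2 kN·m
Superposition: M = Σ M_i = 543/8 kN·m ≈ 67.875000 kN·m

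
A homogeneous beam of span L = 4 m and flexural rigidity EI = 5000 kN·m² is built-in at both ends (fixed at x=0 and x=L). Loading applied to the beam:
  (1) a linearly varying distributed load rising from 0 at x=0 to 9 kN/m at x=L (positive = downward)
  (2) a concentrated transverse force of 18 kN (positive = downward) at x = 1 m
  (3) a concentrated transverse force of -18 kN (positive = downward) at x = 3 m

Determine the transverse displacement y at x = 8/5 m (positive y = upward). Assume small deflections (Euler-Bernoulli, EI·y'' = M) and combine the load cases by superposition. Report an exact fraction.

y(8/5) = -54597/78125000 m

Load 1 — triangular load w₀=9 kN/m (0→w₀ over full span):
  y_1 = -w₀x²(L-x)²(x+2L)/(120LEI) = -9·(8/5)²·(4-(8/5))²·((8/5)+2·4)/(120·4·5000) = -5184/9765625 m
Load 2 — point force P=18 kN at a=1 m (b=L-a=3):
  y_2 = -Pa²(L-x)²(3bL-(3b+a)(L-x))/(6L³EI)  [x>a] = -18·1²·(4-(8/5))²·(3·3·4-(3·3+1)·(4-(8/5)))/(6·4³·5000) = -81/125000 m
Load 3 — point force P=-18 kN at a=3 m (b=L-a=1):
  y_3 = -Pb²x²(3aL-(3a+b)x)/(6L³EI)  [x≤a] = -(-18)·1²·(8/5)²·(3·3·4-(3·3+1)·(8/5))/(6·4³·5000) = 3/6250 m
Superposition: y = Σ y_i = -54597/78125000 m ≈ -0.000699 m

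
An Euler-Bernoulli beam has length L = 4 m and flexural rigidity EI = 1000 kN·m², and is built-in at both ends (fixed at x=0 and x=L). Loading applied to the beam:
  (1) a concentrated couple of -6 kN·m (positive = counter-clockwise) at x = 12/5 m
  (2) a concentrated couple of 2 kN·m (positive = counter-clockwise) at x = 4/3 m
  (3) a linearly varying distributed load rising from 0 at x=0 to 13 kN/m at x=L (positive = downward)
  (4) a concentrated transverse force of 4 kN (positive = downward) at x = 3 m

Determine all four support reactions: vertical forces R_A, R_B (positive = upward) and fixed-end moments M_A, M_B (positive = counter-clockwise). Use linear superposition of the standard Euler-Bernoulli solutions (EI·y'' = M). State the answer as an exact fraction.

Load 1 — applied couple M₀=-6 kN·m at a=12/5 m (b=L-a=8/5):
  R_A = 6M₀ab/L³ = 6·(-6)·(12/5)·(8/5)/4³ = -54/25 kN
  M_A = M₀b(2a-b)/L² = (-6)·(8/5)·(2·(12/5)-(8/5))/4² = -48/25 kN·m
  R_B = -6M₀ab/L³ = -6·(-6)·(12/5)·(8/5)/4³ = 54/25 kN
  M_B = M₀a(2b-a)/L² = (-6)·(12/5)·(2·(8/5)-(12/5))/4² = -18/25 kN·m
Load 2 — applied couple M₀=2 kN·m at a=4/3 m (b=L-a=8/3):
  R_A = 6M₀ab/L³ = 6·2·(4/3)·(8/3)/4³ = 2/3 kN
  M_A = M₀b(2a-b)/L² = 2·(8/3)·(2·(4/3)-(8/3))/4² = 0 kN·m
  R_B = -6M₀ab/L³ = -6·2·(4/3)·(8/3)/4³ = -2/3 kN
  M_B = M₀a(2b-a)/L² = 2·(4/3)·(2·(8/3)-(4/3))/4² = 2/3 kN·m
Load 3 — triangular load w₀=13 kN/m (0→w₀ over full span):
  R_A = 3w₀L/20 = 3·13·4/20 = 39/5 kN
  M_A = w₀L²/30 = 13·4²/30 = 104/15 kN·m
  R_B = 7w₀L/20 = 7·13·4/20 = 91/5 kN
  M_B = -w₀L²/20 = -13·4²/20 = -52/5 kN·m
Load 4 — point force P=4 kN at a=3 m (b=L-a=1):
  R_A = Pb²(3a+b)/L³ = 4·1²·(3·3+1)/4³ = 5/8 kN
  M_A = Pab²/L² = 4·3·1²/4² = 3/4 kN·m
  R_B = Pa²(a+3b)/L³ = 4·3²·(3+3·1)/4³ = 27/8 kN
  M_B = -Pa²b/L² = -4·3²·1/4² = -9/4 kN·m
Superposition: R_A = 4159/600 kN, M_A = 1729/300 kN·m, R_B = 13841/600 kN, M_B = -3811/300 kN·m

R_A = 4159/600 kN, M_A = 1729/300 kN·m, R_B = 13841/600 kN, M_B = -3811/300 kN·m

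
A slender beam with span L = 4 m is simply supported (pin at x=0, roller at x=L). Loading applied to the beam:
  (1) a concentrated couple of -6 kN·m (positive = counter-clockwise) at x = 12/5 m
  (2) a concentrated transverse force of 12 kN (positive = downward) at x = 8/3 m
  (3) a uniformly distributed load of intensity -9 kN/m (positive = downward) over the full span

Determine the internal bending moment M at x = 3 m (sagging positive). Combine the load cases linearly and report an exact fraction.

Load 1 — applied couple M₀=-6 kN·m at a=12/5 m (b=L-a=8/5):
  M_1 = M₀x/L - M₀  [x>a] = (-6)·3/4 - (-6) = 3/2 kN·m
Load 2 — point force P=12 kN at a=8/3 m (b=L-a=4/3):
  M_2 = Pa(L-x)/L  [x>a] = 12·(8/3)·(4-3)/4 = 8 kN·m
Load 3 — uniform load w=-9 kN/m over full span:
  M_3 = wx(L-x)/2 = (-9)·3·(4-3)/2 = -27/2 kN·m
Superposition: M = Σ M_i = -4 kN·m ≈ -4.000000 kN·m

M(3) = -4 kN·m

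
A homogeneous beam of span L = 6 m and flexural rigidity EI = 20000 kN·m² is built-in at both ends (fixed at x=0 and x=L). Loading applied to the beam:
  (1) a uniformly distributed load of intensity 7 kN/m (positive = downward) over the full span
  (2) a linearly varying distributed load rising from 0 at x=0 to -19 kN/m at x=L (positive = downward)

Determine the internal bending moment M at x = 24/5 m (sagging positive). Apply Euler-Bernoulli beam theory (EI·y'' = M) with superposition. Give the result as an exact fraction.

Load 1 — uniform load w=7 kN/m over full span:
  M_1 = wLx/2 - wL²/12 - wx²/2 = 7·6·(24/5)/2 - 7·6²/12 - 7·(24/5)²/2 = -21/25 kN·m
Load 2 — triangular load w₀=-19 kN/m (0→w₀ over full span):
  M_2 = 3w₀Lx/20 - w₀L²/30 - w₀x³/(6L) = 3·(-19)·6·(24/5)/20 - (-19)·6²/30 - (-19)·(24/5)³/(6·6) = -114/125 kN·m
Superposition: M = Σ M_i = -219/125 kN·m ≈ -1.752000 kN·m

M(24/5) = -219/125 kN·m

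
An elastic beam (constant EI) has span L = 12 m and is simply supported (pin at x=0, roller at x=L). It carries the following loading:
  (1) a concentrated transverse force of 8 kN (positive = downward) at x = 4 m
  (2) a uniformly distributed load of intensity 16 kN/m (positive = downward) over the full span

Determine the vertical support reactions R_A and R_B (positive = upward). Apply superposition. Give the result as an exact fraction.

R_A = 304/3 kN, R_B = 296/3 kN

Load 1 — point force P=8 kN at a=4 m (b=L-a=8):
  R_A = Pb/L = 8·8/12 = 16/3 kN
  R_B = Pa/L = 8·4/12 = 8/3 kN
Load 2 — uniform load w=16 kN/m over full span:
  R_A = wL/2 = 16·12/2 = 96 kN
  R_B = wL/2 = 16·12/2 = 96 kN
Superposition: R_A = 304/3 kN, R_B = 296/3 kN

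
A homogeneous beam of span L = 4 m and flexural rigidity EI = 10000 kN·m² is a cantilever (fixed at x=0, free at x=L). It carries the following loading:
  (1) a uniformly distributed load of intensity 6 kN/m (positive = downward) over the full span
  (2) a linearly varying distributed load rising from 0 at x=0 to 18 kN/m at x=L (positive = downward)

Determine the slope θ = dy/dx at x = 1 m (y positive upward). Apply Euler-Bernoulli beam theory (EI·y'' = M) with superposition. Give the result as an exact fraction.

θ(1) = -1843/160000 rad

Load 1 — uniform load w=6 kN/m over full span:
  θ_1 = -wx(x²-3Lx+3L²)/(6EI) = -6·1·(1²-3·4·1+3·4²)/(6·10000) = -37/10000 rad
Load 2 — triangular load w₀=18 kN/m (0→w₀ over full span):
  θ_2 = (w₀Lx²/4-w₀L²x/3-w₀x⁴/(24L))/EI = (18·4·1²/4-18·4²·1/3-18·1⁴/(24·4))/10000 = -1251/160000 rad
Superposition: θ = Σ θ_i = -1843/160000 rad ≈ -0.011519 rad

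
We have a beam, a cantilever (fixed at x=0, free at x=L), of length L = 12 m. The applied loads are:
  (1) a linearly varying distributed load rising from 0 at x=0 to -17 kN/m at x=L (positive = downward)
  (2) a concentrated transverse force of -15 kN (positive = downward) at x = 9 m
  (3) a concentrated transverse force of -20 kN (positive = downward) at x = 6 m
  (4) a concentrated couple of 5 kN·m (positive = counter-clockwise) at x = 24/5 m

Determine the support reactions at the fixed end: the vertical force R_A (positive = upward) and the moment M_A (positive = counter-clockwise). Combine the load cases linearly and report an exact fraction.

R_A = -137 kN, M_A = -1076 kN·m

Load 1 — triangular load w₀=-17 kN/m (0→w₀ over full span):
  R_A = w₀L/2 = (-17)·12/2 = -102 kN
  M_A = w₀L²/3 = (-17)·12²/3 = -816 kN·m
Load 2 — point force P=-15 kN at a=9 m (b=L-a=3):
  R_A = P = (-15) = -15 kN
  M_A = Pa = (-15)·9 = -135 kN·m
Load 3 — point force P=-20 kN at a=6 m (b=L-a=6):
  R_A = P = (-20) = -20 kN
  M_A = Pa = (-20)·6 = -120 kN·m
Load 4 — applied couple M₀=5 kN·m at a=24/5 m (b=L-a=36/5):
  R_A = 0 kN
  M_A = -M₀ = -5 kN·m
Superposition: R_A = -137 kN, M_A = -1076 kN·m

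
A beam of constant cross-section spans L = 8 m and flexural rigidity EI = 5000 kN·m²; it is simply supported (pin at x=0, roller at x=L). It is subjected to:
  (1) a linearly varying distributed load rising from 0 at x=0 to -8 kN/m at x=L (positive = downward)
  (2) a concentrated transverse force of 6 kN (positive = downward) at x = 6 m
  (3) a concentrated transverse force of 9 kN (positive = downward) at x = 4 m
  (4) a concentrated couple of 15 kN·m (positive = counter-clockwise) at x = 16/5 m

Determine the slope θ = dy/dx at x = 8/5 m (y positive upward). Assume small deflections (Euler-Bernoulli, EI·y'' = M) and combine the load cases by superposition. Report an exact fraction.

θ(8/5) = 151561/28125000 rad

Load 1 — triangular load w₀=-8 kN/m (0→w₀ over full span):
  θ_1 = -w₀(7L⁴-30L²x²+15x⁴)/(360LEI) = -(-8)·(7·8⁴-30·8²·(8/5)²+15·(8/5)⁴)/(360·8·5000) = 46592/3515625 rad
Load 2 — point force P=6 kN at a=6 m (b=L-a=2):
  θ_2 = -Pb(L²-b²-3x²)/(6LEI)  [x≤a] = -6·2·(8²-2²-3·(8/5)²)/(6·8·5000) = -327/125000 rad
Load 3 — point force P=9 kN at a=4 m (b=L-a=4):
  θ_3 = -Pb(L²-b²-3x²)/(6LEI)  [x≤a] = -9·4·(8²-4²-3·(8/5)²)/(6·8·5000) = -189/31250 rad
Load 4 — applied couple M₀=15 kN·m at a=16/5 m (b=L-a=24/5):
  θ_4 = (M₀x²/(2L)+C₁)/EI  [x≤a] with C₁=M₀(3b²-L²)/(6L)=8/5 = (15·(8/5)²/(2·8)+(8/5))/5000 = 1/1250 rad
Superposition: θ = Σ θ_i = 151561/28125000 rad ≈ 0.005389 rad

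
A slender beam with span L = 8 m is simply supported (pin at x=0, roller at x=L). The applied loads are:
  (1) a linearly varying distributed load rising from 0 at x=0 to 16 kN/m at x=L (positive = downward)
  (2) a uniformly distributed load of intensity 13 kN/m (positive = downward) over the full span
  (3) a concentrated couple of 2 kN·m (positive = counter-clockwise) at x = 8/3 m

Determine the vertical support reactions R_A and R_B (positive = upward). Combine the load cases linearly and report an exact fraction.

R_A = 883/12 kN, R_B = 1133/12 kN

Load 1 — triangular load w₀=16 kN/m (0→w₀ over full span):
  R_A = w₀L/6 = 16·8/6 = 64/3 kN
  R_B = w₀L/3 = 16·8/3 = 128/3 kN
Load 2 — uniform load w=13 kN/m over full span:
  R_A = wL/2 = 13·8/2 = 52 kN
  R_B = wL/2 = 13·8/2 = 52 kN
Load 3 — applied couple M₀=2 kN·m at a=8/3 m (b=L-a=16/3):
  R_A = M₀/L = 2/8 = 1/4 kN
  R_B = -M₀/L = -2/8 = -1/4 kN
Superposition: R_A = 883/12 kN, R_B = 1133/12 kN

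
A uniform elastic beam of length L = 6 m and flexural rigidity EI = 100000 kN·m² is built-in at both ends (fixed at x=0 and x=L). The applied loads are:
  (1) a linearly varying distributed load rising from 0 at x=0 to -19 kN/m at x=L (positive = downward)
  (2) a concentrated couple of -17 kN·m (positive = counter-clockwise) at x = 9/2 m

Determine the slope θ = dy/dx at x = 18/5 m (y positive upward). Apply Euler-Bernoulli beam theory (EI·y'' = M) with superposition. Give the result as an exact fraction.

Load 1 — triangular load w₀=-19 kN/m (0→w₀ over full span):
  θ_1 = -w₀(2x(L-x)(L-2x)(x+2L)+x²(L-x)²)/(120LEI) = -(-19)·(2·(18/5)·(6-(18/5))·(6-2·(18/5))·((18/5)+2·6)+(18/5)²·(6-(18/5))²)/(120·6·100000) = -513/7812500 rad
Load 2 — applied couple M₀=-17 kN·m at a=9/2 m (b=L-a=3/2):
  θ_2 = (R_Ax²/2 - M_Ax)/EI  [x≤a] with R_A=-51/16, M_A=-85/16 = ((-51/16)·(18/5)²/2 - (-85/16)·(18/5))/100000 = -153/10000000 rad
Superposition: θ = Σ θ_i = -20241/250000000 rad ≈ -0.000081 rad

θ(18/5) = -20241/250000000 rad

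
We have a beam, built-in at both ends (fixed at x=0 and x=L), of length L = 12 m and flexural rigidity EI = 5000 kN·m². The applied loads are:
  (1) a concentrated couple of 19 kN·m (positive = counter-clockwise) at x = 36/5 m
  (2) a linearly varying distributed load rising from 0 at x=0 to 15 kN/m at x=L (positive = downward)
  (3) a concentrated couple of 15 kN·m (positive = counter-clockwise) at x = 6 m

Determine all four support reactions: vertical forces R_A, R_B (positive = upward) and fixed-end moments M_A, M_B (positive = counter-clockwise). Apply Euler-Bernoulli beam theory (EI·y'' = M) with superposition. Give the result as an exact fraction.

Load 1 — applied couple M₀=19 kN·m at a=36/5 m (b=L-a=24/5):
  R_A = 6M₀ab/L³ = 6·19·(36/5)·(24/5)/12³ = 57/25 kN
  M_A = M₀b(2a-b)/L² = 19·(24/5)·(2·(36/5)-(24/5))/12² = 152/25 kN·m
  R_B = -6M₀ab/L³ = -6·19·(36/5)·(24/5)/12³ = -57/25 kN
  M_B = M₀a(2b-a)/L² = 19·(36/5)·(2·(24/5)-(36/5))/12² = 57/25 kN·m
Load 2 — triangular load w₀=15 kN/m (0→w₀ over full span):
  R_A = 3w₀L/20 = 3·15·12/20 = 27 kN
  M_A = w₀L²/30 = 15·12²/30 = 72 kN·m
  R_B = 7w₀L/20 = 7·15·12/20 = 63 kN
  M_B = -w₀L²/20 = -15·12²/20 = -108 kN·m
Load 3 — applied couple M₀=15 kN·m at a=6 m (b=L-a=6):
  R_A = 6M₀ab/L³ = 6·15·6·6/12³ = 15/8 kN
  M_A = M₀b(2a-b)/L² = 15·6·(2·6-6)/12² = 15/4 kN·m
  R_B = -6M₀ab/L³ = -6·15·6·6/12³ = -15/8 kN
  M_B = M₀a(2b-a)/L² = 15·6·(2·6-6)/12² = 15/4 kN·m
Superposition: R_A = 6231/200 kN, M_A = 8183/100 kN·m, R_B = 11769/200 kN, M_B = -10197/100 kN·m

R_A = 6231/200 kN, M_A = 8183/100 kN·m, R_B = 11769/200 kN, M_B = -10197/100 kN·m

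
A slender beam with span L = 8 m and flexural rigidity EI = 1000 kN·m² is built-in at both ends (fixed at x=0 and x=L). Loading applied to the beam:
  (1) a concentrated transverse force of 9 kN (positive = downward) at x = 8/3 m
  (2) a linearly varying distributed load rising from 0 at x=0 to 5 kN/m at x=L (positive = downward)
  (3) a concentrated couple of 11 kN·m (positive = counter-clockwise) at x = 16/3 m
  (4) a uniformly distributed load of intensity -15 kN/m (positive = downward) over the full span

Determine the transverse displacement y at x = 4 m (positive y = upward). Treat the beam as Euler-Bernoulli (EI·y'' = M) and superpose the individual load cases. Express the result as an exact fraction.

y(4) = 119/1125 m

Load 1 — point force P=9 kN at a=8/3 m (b=L-a=16/3):
  y_1 = -Pa²(L-x)²(3bL-(3b+a)(L-x))/(6L³EI)  [x>a] = -9·(8/3)²·(8-4)²·(3·(16/3)·8-(3·(16/3)+(8/3))·(8-4))/(6·8³·1000) = -4/225 m
Load 2 — triangular load w₀=5 kN/m (0→w₀ over full span):
  y_2 = -w₀x²(L-x)²(x+2L)/(120LEI) = -5·4²·(8-4)²·(4+2·8)/(120·8·1000) = -2/75 m
Load 3 — applied couple M₀=11 kN·m at a=16/3 m (b=L-a=8/3):
  y_3 = (R_Ax³/6 - M_Ax²/2)/EI  [x≤a] with R_A=11/6, M_A=11/3 = ((11/6)·4³/6 - (11/3)·4²/2)/1000 = -11/1125 m
Load 4 — uniform load w=-15 kN/m over full span:
  y_4 = -wx²(L-x)²/(24EI) = -(-15)·4²·(8-4)²/(24·1000) = 4/25 m
Superposition: y = Σ y_i = 119/1125 m ≈ 0.105778 m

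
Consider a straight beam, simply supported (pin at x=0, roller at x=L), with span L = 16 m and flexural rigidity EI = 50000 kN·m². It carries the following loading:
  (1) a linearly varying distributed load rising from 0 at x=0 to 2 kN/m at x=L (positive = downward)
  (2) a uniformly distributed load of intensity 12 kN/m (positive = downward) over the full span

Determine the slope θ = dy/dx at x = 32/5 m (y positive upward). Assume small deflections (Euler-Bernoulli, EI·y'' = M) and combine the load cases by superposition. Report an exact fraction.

θ(32/5) = -233792/17578125 rad

Load 1 — triangular load w₀=2 kN/m (0→w₀ over full span):
  θ_1 = -w₀(7L⁴-30L²x²+15x⁴)/(360LEI) = -2·(7·16⁴-30·16²·(32/5)²+15·(32/5)⁴)/(360·16·50000) = -20672/17578125 rad
Load 2 — uniform load w=12 kN/m over full span:
  θ_2 = -w(L³-6Lx²+4x³)/(24EI) = -12·(16³-6·16·(32/5)²+4·(32/5)³)/(24·50000) = -4736/390625 rad
Superposition: θ = Σ θ_i = -233792/17578125 rad ≈ -0.013300 rad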